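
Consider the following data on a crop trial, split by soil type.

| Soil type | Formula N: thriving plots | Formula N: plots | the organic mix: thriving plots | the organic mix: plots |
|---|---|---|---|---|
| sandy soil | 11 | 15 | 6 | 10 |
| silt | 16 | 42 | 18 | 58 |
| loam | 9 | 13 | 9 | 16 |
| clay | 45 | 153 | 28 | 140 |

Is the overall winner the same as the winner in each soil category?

Sandy soil: Formula N 11/15 = 73.3%, the organic mix 6/10 = 60.0% → Formula N
Silt: Formula N 16/42 = 38.1%, the organic mix 18/58 = 31.0% → Formula N
Loam: Formula N 9/13 = 69.2%, the organic mix 9/16 = 56.2% → Formula N
Clay: Formula N 45/153 = 29.4%, the organic mix 28/140 = 20.0% → Formula N
Overall: Formula N 81/223 = 36.3%, the organic mix 61/224 = 27.2% → Formula N
Formula N wins overall and in every soil group — no reversal.

Yes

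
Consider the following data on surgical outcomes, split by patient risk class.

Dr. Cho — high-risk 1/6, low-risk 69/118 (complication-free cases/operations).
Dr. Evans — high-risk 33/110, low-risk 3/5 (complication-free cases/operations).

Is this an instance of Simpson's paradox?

High-risk: Dr. Cho 1/6 = 16.7%, Dr. Evans 33/110 = 30.0% → Dr. Evans
Low-risk: Dr. Cho 69/118 = 58.5%, Dr. Evans 3/5 = 60.0% → Dr. Evans
Overall: Dr. Cho 70/124 = 56.5%, Dr. Evans 36/115 = 31.3% → Dr. Cho
Dr. Evans wins each patient risk group but Dr. Cho wins overall — the comparison reverses. Dr. Evans's operations skew toward high-risk, which has a lower base rate.

Yes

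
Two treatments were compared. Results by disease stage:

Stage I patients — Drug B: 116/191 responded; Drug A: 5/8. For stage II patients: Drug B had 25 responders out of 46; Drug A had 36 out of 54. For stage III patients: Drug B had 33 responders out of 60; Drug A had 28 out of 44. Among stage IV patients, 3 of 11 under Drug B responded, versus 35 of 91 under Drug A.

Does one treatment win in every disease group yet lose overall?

Yes

Stage I: Drug B 116/191 = 60.7%, Drug A 5/8 = 62.5% → Drug A
Stage II: Drug B 25/46 = 54.3%, Drug A 36/54 = 66.7% → Drug A
Stage III: Drug B 33/60 = 55.0%, Drug A 28/44 = 63.6% → Drug A
Stage IV: Drug B 3/11 = 27.3%, Drug A 35/91 = 38.5% → Drug A
Overall: Drug B 177/308 = 57.5%, Drug A 104/197 = 52.8% → Drug B
Drug A wins each disease group but Drug B wins overall — the comparison reverses. Drug A's patients skew toward stage IV, which has a lower base rate.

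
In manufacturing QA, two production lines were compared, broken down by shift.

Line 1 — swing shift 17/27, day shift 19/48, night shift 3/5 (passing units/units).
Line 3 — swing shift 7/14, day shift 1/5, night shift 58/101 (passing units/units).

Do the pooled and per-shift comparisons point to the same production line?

No

Swing shift: Line 1 17/27 = 63.0%, Line 3 7/14 = 50.0% → Line 1
Day shift: Line 1 19/48 = 39.6%, Line 3 1/5 = 20.0% → Line 1
Night shift: Line 1 3/5 = 60.0%, Line 3 58/101 = 57.4% → Line 1
Overall: Line 1 39/80 = 48.8%, Line 3 66/120 = 55.0% → Line 3
Line 1 wins each shift group but Line 3 wins overall — the comparison reverses. Line 1's units skew toward day shift, which has a lower base rate.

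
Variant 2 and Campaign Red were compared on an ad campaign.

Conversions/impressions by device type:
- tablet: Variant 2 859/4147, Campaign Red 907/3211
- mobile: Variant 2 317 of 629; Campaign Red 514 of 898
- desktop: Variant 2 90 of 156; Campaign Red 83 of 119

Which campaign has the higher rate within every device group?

Campaign Red

Tablet: Variant 2 859/4147 = 20.7%, Campaign Red 907/3211 = 28.2% → Campaign Red
Mobile: Variant 2 317/629 = 50.4%, Campaign Red 514/898 = 57.2% → Campaign Red
Desktop: Variant 2 90/156 = 57.7%, Campaign Red 83/119 = 69.7% → Campaign Red
Campaign Red has the higher rate in all 3 groups.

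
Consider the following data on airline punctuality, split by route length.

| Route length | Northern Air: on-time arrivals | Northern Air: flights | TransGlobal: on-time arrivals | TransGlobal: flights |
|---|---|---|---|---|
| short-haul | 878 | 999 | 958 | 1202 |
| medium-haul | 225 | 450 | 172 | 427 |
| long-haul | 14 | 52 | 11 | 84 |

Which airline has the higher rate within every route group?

Northern Air

Short-haul: Northern Air 878/999 = 87.9%, TransGlobal 958/1202 = 79.7% → Northern Air
Medium-haul: Northern Air 225/450 = 50.0%, TransGlobal 172/427 = 40.3% → Northern Air
Long-haul: Northern Air 14/52 = 26.9%, TransGlobal 11/84 = 13.1% → Northern Air
Northern Air has the higher rate in all 3 groups.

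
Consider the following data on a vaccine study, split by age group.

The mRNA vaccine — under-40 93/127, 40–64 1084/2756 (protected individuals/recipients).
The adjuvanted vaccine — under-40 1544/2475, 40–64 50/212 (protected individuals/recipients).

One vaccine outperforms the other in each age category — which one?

the mRNA vaccine

Under-40: the mRNA vaccine 93/127 = 73.2%, the adjuvanted vaccine 1544/2475 = 62.4% → the mRNA vaccine
40–64: the mRNA vaccine 1084/2756 = 39.3%, the adjuvanted vaccine 50/212 = 23.6% → the mRNA vaccine
The mRNA vaccine has the higher rate in both groups.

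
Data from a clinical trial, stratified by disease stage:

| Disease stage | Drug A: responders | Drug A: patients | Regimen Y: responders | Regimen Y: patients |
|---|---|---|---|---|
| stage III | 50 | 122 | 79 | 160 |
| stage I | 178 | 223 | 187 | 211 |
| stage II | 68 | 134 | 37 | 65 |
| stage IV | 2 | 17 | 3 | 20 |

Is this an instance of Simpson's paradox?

Stage III: Drug A 50/122 = 41.0%, Regimen Y 79/160 = 49.4% → Regimen Y
Stage I: Drug A 178/223 = 79.8%, Regimen Y 187/211 = 88.6% → Regimen Y
Stage II: Drug A 68/134 = 50.7%, Regimen Y 37/65 = 56.9% → Regimen Y
Stage IV: Drug A 2/17 = 11.8%, Regimen Y 3/20 = 15.0% → Regimen Y
Overall: Drug A 298/496 = 60.1%, Regimen Y 306/456 = 67.1% → Regimen Y
Regimen Y wins overall and in every disease group — no reversal.

No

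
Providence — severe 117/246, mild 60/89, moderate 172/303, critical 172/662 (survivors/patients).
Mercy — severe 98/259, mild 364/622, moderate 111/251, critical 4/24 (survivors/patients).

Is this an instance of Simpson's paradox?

Yes

Severe: Providence 117/246 = 47.6%, Mercy 98/259 = 37.8% → Providence
Mild: Providence 60/89 = 67.4%, Mercy 364/622 = 58.5% → Providence
Moderate: Providence 172/303 = 56.8%, Mercy 111/251 = 44.2% → Providence
Critical: Providence 172/662 = 26.0%, Mercy 4/24 = 16.7% → Providence
Overall: Providence 521/1300 = 40.1%, Mercy 577/1156 = 49.9% → Mercy
Providence wins each case group but Mercy wins overall — the comparison reverses. Providence's patients skew toward critical, which has a lower base rate.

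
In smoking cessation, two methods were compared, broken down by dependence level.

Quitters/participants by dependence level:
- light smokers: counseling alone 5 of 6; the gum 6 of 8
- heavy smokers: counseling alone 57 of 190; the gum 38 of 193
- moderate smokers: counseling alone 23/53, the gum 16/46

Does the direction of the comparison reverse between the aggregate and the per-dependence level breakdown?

No

Light smokers: counseling alone 5/6 = 83.3%, the gum 6/8 = 75.0% → counseling alone
Heavy smokers: counseling alone 57/190 = 30.0%, the gum 38/193 = 19.7% → counseling alone
Moderate smokers: counseling alone 23/53 = 43.4%, the gum 16/46 = 34.8% → counseling alone
Overall: counseling alone 85/249 = 34.1%, the gum 60/247 = 24.3% → counseling alone
Counseling alone wins overall and in every dependence group — no reversal.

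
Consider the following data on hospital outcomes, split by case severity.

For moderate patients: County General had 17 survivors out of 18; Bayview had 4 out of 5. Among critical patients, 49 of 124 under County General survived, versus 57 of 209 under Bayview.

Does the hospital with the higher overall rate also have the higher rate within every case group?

Yes

Moderate: County General 17/18 = 94.4%, Bayview 4/5 = 80.0% → County General
Critical: County General 49/124 = 39.5%, Bayview 57/209 = 27.3% → County General
Overall: County General 66/142 = 46.5%, Bayview 61/214 = 28.5% → County General
County General wins overall and in every case group — no reversal.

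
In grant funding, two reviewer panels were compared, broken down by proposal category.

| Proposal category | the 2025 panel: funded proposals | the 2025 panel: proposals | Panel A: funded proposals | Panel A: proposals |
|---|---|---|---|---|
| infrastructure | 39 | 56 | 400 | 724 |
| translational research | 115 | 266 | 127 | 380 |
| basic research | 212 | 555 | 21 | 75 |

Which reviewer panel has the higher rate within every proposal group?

Infrastructure: the 2025 panel 39/56 = 69.6%, Panel A 400/724 = 55.2% → the 2025 panel
Translational research: the 2025 panel 115/266 = 43.2%, Panel A 127/380 = 33.4% → the 2025 panel
Basic research: the 2025 panel 212/555 = 38.2%, Panel A 21/75 = 28.0% → the 2025 panel
The 2025 panel has the higher rate in all 3 groups.

the 2025 panel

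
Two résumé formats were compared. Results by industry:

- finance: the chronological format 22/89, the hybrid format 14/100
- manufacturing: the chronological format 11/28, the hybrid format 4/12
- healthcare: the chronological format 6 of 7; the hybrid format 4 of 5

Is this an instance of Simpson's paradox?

No

Finance: the chronological format 22/89 = 24.7%, the hybrid format 14/100 = 14.0% → the chronological format
Manufacturing: the chronological format 11/28 = 39.3%, the hybrid format 4/12 = 33.3% → the chronological format
Healthcare: the chronological format 6/7 = 85.7%, the hybrid format 4/5 = 80.0% → the chronological format
Overall: the chronological format 39/124 = 31.5%, the hybrid format 22/117 = 18.8% → the chronological format
The chronological format wins overall and in every industry group — no reversal.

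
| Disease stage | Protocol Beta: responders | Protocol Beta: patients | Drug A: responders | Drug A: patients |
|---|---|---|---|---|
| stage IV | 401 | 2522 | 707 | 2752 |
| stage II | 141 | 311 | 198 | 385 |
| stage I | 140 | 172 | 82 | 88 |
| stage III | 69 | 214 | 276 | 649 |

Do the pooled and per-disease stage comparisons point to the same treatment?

Yes

Stage IV: Protocol Beta 401/2522 = 15.9%, Drug A 707/2752 = 25.7% → Drug A
Stage II: Protocol Beta 141/311 = 45.3%, Drug A 198/385 = 51.4% → Drug A
Stage I: Protocol Beta 140/172 = 81.4%, Drug A 82/88 = 93.2% → Drug A
Stage III: Protocol Beta 69/214 = 32.2%, Drug A 276/649 = 42.5% → Drug A
Overall: Protocol Beta 751/3219 = 23.3%, Drug A 1263/3874 = 32.6% → Drug A
Drug A wins overall and in every disease group — no reversal.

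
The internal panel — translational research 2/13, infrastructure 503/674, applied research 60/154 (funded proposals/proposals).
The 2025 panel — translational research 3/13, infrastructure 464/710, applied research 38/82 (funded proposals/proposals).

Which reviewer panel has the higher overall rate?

the internal panel

Translational research: the internal panel 2/13 = 15.4%, the 2025 panel 3/13 = 23.1% → the 2025 panel
Infrastructure: the internal panel 503/674 = 74.6%, the 2025 panel 464/710 = 65.4% → the internal panel
Applied research: the internal panel 60/154 = 39.0%, the 2025 panel 38/82 = 46.3% → the 2025 panel
Overall: the internal panel 565/841 = 67.2%, the 2025 panel 505/805 = 62.7% → the internal panel
(Neither sweeps every proposal group, but the internal panel has the higher pooled rate.)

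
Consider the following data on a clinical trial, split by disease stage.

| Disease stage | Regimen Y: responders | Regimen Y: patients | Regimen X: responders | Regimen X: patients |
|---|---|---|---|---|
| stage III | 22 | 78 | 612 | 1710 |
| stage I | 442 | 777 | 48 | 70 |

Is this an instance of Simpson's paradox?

Stage III: Regimen Y 22/78 = 28.2%, Regimen X 612/1710 = 35.8% → Regimen X
Stage I: Regimen Y 442/777 = 56.9%, Regimen X 48/70 = 68.6% → Regimen X
Overall: Regimen Y 464/855 = 54.3%, Regimen X 660/1780 = 37.1% → Regimen Y
Regimen X wins each disease group but Regimen Y wins overall — the comparison reverses. Regimen X's patients skew toward stage III, which has a lower base rate.

Yes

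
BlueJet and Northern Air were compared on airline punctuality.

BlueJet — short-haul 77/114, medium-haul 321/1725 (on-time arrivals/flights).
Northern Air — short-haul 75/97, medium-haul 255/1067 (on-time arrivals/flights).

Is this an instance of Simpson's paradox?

Short-haul: BlueJet 77/114 = 67.5%, Northern Air 75/97 = 77.3% → Northern Air
Medium-haul: BlueJet 321/1725 = 18.6%, Northern Air 255/1067 = 23.9% → Northern Air
Overall: BlueJet 398/1839 = 21.6%, Northern Air 330/1164 = 28.4% → Northern Air
Northern Air wins overall and in every route group — no reversal.

No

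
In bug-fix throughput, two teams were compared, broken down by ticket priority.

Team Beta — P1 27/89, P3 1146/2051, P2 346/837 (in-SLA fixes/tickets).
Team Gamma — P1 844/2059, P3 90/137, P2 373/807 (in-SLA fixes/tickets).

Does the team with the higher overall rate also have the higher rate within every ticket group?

No

P1: Team Beta 27/89 = 30.3%, Team Gamma 844/2059 = 41.0% → Team Gamma
P3: Team Beta 1146/2051 = 55.9%, Team Gamma 90/137 = 65.7% → Team Gamma
P2: Team Beta 346/837 = 41.3%, Team Gamma 373/807 = 46.2% → Team Gamma
Overall: Team Beta 1519/2977 = 51.0%, Team Gamma 1307/3003 = 43.5% → Team Beta
Team Gamma wins each ticket group but Team Beta wins overall — the comparison reverses. Team Gamma's tickets skew toward P1, which has a lower base rate.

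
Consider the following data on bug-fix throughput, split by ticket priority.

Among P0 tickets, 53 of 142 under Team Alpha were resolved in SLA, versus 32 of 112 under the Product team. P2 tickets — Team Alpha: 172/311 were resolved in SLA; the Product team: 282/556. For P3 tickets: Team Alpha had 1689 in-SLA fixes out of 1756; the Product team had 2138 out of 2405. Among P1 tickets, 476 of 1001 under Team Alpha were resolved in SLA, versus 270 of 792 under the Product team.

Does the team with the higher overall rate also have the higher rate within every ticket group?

Yes

P0: Team Alpha 53/142 = 37.3%, the Product team 32/112 = 28.6% → Team Alpha
P2: Team Alpha 172/311 = 55.3%, the Product team 282/556 = 50.7% → Team Alpha
P3: Team Alpha 1689/1756 = 96.2%, the Product team 2138/2405 = 88.9% → Team Alpha
P1: Team Alpha 476/1001 = 47.6%, the Product team 270/792 = 34.1% → Team Alpha
Overall: Team Alpha 2390/3210 = 74.5%, the Product team 2722/3865 = 70.4% → Team Alpha
Team Alpha wins overall and in every ticket group — no reversal.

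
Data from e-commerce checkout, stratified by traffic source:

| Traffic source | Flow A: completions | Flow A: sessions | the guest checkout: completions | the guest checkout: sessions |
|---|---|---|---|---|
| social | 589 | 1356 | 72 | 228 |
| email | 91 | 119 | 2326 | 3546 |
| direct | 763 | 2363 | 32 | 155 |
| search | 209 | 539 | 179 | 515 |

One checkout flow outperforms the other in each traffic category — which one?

Social: Flow A 589/1356 = 43.4%, the guest checkout 72/228 = 31.6% → Flow A
Email: Flow A 91/119 = 76.5%, the guest checkout 2326/3546 = 65.6% → Flow A
Direct: Flow A 763/2363 = 32.3%, the guest checkout 32/155 = 20.6% → Flow A
Search: Flow A 209/539 = 38.8%, the guest checkout 179/515 = 34.8% → Flow A
Flow A has the higher rate in all 4 groups.

Flow A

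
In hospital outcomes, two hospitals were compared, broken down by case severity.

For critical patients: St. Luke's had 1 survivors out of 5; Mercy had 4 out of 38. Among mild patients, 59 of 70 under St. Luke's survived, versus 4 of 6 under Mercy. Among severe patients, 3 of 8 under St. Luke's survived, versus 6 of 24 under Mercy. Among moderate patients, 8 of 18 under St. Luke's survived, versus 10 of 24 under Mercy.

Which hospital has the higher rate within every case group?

St. Luke's

Critical: St. Luke's 1/5 = 20.0%, Mercy 4/38 = 10.5% → St. Luke's
Mild: St. Luke's 59/70 = 84.3%, Mercy 4/6 = 66.7% → St. Luke's
Severe: St. Luke's 3/8 = 37.5%, Mercy 6/24 = 25.0% → St. Luke's
Moderate: St. Luke's 8/18 = 44.4%, Mercy 10/24 = 41.7% → St. Luke's
St. Luke's has the higher rate in all 4 groups.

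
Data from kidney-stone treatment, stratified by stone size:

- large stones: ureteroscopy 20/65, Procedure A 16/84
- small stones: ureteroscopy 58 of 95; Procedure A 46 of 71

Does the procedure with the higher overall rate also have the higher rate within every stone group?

Large stones: ureteroscopy 20/65 = 30.8%, Procedure A 16/84 = 19.0% → ureteroscopy
Small stones: ureteroscopy 58/95 = 61.1%, Procedure A 46/71 = 64.8% → Procedure A
Overall: ureteroscopy 78/160 = 48.8%, Procedure A 62/155 = 40.0% → ureteroscopy
Neither sweeps: ureteroscopy wins 1 of 2 groups, Procedure A wins 1. Ureteroscopy wins overall but not every group — no Simpson reversal.

No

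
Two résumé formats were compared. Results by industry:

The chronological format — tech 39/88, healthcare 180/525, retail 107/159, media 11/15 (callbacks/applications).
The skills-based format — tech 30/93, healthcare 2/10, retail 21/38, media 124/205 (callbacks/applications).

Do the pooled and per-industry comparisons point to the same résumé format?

No

Tech: the chronological format 39/88 = 44.3%, the skills-based format 30/93 = 32.3% → the chronological format
Healthcare: the chronological format 180/525 = 34.3%, the skills-based format 2/10 = 20.0% → the chronological format
Retail: the chronological format 107/159 = 67.3%, the skills-based format 21/38 = 55.3% → the chronological format
Media: the chronological format 11/15 = 73.3%, the skills-based format 124/205 = 60.5% → the chronological format
Overall: the chronological format 337/787 = 42.8%, the skills-based format 177/346 = 51.2% → the skills-based format
The chronological format wins each industry group but the skills-based format wins overall — the comparison reverses. The chronological format's applications skew toward healthcare, which has a lower base rate.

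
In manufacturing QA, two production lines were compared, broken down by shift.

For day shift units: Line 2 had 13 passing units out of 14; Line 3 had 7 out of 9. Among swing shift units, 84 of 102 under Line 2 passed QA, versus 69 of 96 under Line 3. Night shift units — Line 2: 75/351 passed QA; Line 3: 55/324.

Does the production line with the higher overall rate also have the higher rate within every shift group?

Yes

Day shift: Line 2 13/14 = 92.9%, Line 3 7/9 = 77.8% → Line 2
Swing shift: Line 2 84/102 = 82.4%, Line 3 69/96 = 71.9% → Line 2
Night shift: Line 2 75/351 = 21.4%, Line 3 55/324 = 17.0% → Line 2
Overall: Line 2 172/467 = 36.8%, Line 3 131/429 = 30.5% → Line 2
Line 2 wins overall and in every shift group — no reversal.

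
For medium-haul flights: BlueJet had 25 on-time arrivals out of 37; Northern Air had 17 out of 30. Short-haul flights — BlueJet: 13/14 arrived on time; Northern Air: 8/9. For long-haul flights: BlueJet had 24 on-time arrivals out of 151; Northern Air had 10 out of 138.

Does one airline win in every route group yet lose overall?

Medium-haul: BlueJet 25/37 = 67.6%, Northern Air 17/30 = 56.7% → BlueJet
Short-haul: BlueJet 13/14 = 92.9%, Northern Air 8/9 = 88.9% → BlueJet
Long-haul: BlueJet 24/151 = 15.9%, Northern Air 10/138 = 7.2% → BlueJet
Overall: BlueJet 62/202 = 30.7%, Northern Air 35/177 = 19.8% → BlueJet
BlueJet wins overall and in every route group — no reversal.

No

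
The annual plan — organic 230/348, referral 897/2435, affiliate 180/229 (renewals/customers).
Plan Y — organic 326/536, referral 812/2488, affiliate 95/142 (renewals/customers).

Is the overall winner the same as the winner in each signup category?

Yes

Organic: the annual plan 230/348 = 66.1%, Plan Y 326/536 = 60.8% → the annual plan
Referral: the annual plan 897/2435 = 36.8%, Plan Y 812/2488 = 32.6% → the annual plan
Affiliate: the annual plan 180/229 = 78.6%, Plan Y 95/142 = 66.9% → the annual plan
Overall: the annual plan 1307/3012 = 43.4%, Plan Y 1233/3166 = 38.9% → the annual plan
The annual plan wins overall and in every signup group — no reversal.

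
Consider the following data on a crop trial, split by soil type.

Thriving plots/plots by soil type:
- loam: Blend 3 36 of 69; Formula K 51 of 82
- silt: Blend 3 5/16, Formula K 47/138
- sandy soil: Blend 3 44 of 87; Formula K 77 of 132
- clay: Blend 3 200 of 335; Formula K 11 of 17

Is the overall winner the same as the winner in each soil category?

Loam: Blend 3 36/69 = 52.2%, Formula K 51/82 = 62.2% → Formula K
Silt: Blend 3 5/16 = 31.2%, Formula K 47/138 = 34.1% → Formula K
Sandy soil: Blend 3 44/87 = 50.6%, Formula K 77/132 = 58.3% → Formula K
Clay: Blend 3 200/335 = 59.7%, Formula K 11/17 = 64.7% → Formula K
Overall: Blend 3 285/507 = 56.2%, Formula K 186/369 = 50.4% → Blend 3
Formula K wins each soil group but Blend 3 wins overall — the comparison reverses. Formula K's plots skew toward silt, which has a lower base rate.

No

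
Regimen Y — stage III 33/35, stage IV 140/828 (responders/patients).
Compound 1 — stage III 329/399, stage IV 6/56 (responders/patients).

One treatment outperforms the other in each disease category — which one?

Stage III: Regimen Y 33/35 = 94.3%, Compound 1 329/399 = 82.5% → Regimen Y
Stage IV: Regimen Y 140/828 = 16.9%, Compound 1 6/56 = 10.7% → Regimen Y
Regimen Y has the higher rate in both groups.

Regimen Y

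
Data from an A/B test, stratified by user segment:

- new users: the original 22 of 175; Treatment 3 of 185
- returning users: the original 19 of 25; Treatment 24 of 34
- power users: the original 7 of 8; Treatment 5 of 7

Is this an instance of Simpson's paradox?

New users: the original 22/175 = 12.6%, Treatment 3/185 = 1.6% → the original
Returning users: the original 19/25 = 76.0%, Treatment 24/34 = 70.6% → the original
Power users: the original 7/8 = 87.5%, Treatment 5/7 = 71.4% → the original
Overall: the original 48/208 = 23.1%, Treatment 32/226 = 14.2% → the original
The original wins overall and in every user group — no reversal.

No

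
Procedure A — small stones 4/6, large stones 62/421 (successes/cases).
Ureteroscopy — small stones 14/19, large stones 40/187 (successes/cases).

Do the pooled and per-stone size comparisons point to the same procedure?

Yes

Small stones: Procedure A 4/6 = 66.7%, ureteroscopy 14/19 = 73.7% → ureteroscopy
Large stones: Procedure A 62/421 = 14.7%, ureteroscopy 40/187 = 21.4% → ureteroscopy
Overall: Procedure A 66/427 = 15.5%, ureteroscopy 54/206 = 26.2% → ureteroscopy
Ureteroscopy wins overall and in every stone group — no reversal.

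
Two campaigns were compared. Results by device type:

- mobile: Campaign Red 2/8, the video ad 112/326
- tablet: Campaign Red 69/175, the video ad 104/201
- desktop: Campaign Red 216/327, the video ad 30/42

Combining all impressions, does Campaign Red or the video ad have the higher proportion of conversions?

Campaign Red

Mobile: Campaign Red 2/8 = 25.0%, the video ad 112/326 = 34.4% → the video ad
Tablet: Campaign Red 69/175 = 39.4%, the video ad 104/201 = 51.7% → the video ad
Desktop: Campaign Red 216/327 = 66.1%, the video ad 30/42 = 71.4% → the video ad
Overall: Campaign Red 287/510 = 56.3%, the video ad 246/569 = 43.2% → Campaign Red
(The video ad wins every device group but Campaign Red wins overall — the video ad's impressions skew toward the low-rate mobile group.)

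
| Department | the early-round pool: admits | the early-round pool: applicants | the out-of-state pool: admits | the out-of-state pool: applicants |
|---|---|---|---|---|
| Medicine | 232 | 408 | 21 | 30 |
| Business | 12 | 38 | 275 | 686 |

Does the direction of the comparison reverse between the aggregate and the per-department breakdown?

Medicine: the early-round pool 232/408 = 56.9%, the out-of-state pool 21/30 = 70.0% → the out-of-state pool
Business: the early-round pool 12/38 = 31.6%, the out-of-state pool 275/686 = 40.1% → the out-of-state pool
Overall: the early-round pool 244/446 = 54.7%, the out-of-state pool 296/716 = 41.3% → the early-round pool
The out-of-state pool wins each department group but the early-round pool wins overall — the comparison reverses. The out-of-state pool's applicants skew toward Business, which has a lower base rate.

Yes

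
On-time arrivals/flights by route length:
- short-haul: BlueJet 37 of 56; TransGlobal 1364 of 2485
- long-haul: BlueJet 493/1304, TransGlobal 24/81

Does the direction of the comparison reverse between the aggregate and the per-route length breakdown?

Short-haul: BlueJet 37/56 = 66.1%, TransGlobal 1364/2485 = 54.9% → BlueJet
Long-haul: BlueJet 493/1304 = 37.8%, TransGlobal 24/81 = 29.6% → BlueJet
Overall: BlueJet 530/1360 = 39.0%, TransGlobal 1388/2566 = 54.1% → TransGlobal
BlueJet wins each route group but TransGlobal wins overall — the comparison reverses. BlueJet's flights skew toward long-haul, which has a lower base rate.

Yes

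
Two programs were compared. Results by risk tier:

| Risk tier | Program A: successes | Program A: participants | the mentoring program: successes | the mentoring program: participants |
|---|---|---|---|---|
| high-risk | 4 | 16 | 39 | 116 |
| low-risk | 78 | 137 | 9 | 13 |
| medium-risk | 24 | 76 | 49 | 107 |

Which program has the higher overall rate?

Program A

High-risk: Program A 4/16 = 25.0%, the mentoring program 39/116 = 33.6% → the mentoring program
Low-risk: Program A 78/137 = 56.9%, the mentoring program 9/13 = 69.2% → the mentoring program
Medium-risk: Program A 24/76 = 31.6%, the mentoring program 49/107 = 45.8% → the mentoring program
Overall: Program A 106/229 = 46.3%, the mentoring program 97/236 = 41.1% → Program A
(The mentoring program wins every risk group but Program A wins overall — the mentoring program's participants skew toward the low-rate high-risk group.)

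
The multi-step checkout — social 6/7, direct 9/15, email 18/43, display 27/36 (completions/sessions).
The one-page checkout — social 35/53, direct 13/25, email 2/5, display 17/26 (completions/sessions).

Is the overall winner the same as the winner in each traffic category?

Social: the multi-step checkout 6/7 = 85.7%, the one-page checkout 35/53 = 66.0% → the multi-step checkout
Direct: the multi-step checkout 9/15 = 60.0%, the one-page checkout 13/25 = 52.0% → the multi-step checkout
Email: the multi-step checkout 18/43 = 41.9%, the one-page checkout 2/5 = 40.0% → the multi-step checkout
Display: the multi-step checkout 27/36 = 75.0%, the one-page checkout 17/26 = 65.4% → the multi-step checkout
Overall: the multi-step checkout 60/101 = 59.4%, the one-page checkout 67/109 = 61.5% → the one-page checkout
The multi-step checkout wins each traffic group but the one-page checkout wins overall — the comparison reverses. The multi-step checkout's sessions skew toward email, which has a lower base rate.

No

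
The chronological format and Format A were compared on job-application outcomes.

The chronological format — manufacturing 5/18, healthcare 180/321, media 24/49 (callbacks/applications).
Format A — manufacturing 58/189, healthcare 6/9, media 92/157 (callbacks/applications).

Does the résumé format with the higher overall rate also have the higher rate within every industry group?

No

Manufacturing: the chronological format 5/18 = 27.8%, Format A 58/189 = 30.7% → Format A
Healthcare: the chronological format 180/321 = 56.1%, Format A 6/9 = 66.7% → Format A
Media: the chronological format 24/49 = 49.0%, Format A 92/157 = 58.6% → Format A
Overall: the chronological format 209/388 = 53.9%, Format A 156/355 = 43.9% → the chronological format
Format A wins each industry group but the chronological format wins overall — the comparison reverses. Format A's applications skew toward manufacturing, which has a lower base rate.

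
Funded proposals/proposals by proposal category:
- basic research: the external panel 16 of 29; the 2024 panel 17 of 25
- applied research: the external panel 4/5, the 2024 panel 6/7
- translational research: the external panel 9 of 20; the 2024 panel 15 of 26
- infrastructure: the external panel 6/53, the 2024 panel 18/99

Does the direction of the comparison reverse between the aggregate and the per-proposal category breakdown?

Basic research: the external panel 16/29 = 55.2%, the 2024 panel 17/25 = 68.0% → the 2024 panel
Applied research: the external panel 4/5 = 80.0%, the 2024 panel 6/7 = 85.7% → the 2024 panel
Translational research: the external panel 9/20 = 45.0%, the 2024 panel 15/26 = 57.7% → the 2024 panel
Infrastructure: the external panel 6/53 = 11.3%, the 2024 panel 18/99 = 18.2% → the 2024 panel
Overall: the external panel 35/107 = 32.7%, the 2024 panel 56/157 = 35.7% → the 2024 panel
The 2024 panel wins overall and in every proposal group — no reversal.

No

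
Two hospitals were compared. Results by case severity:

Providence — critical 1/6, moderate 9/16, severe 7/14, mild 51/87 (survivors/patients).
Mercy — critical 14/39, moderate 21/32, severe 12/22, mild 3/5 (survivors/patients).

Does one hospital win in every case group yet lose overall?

Yes

Critical: Providence 1/6 = 16.7%, Mercy 14/39 = 35.9% → Mercy
Moderate: Providence 9/16 = 56.2%, Mercy 21/32 = 65.6% → Mercy
Severe: Providence 7/14 = 50.0%, Mercy 12/22 = 54.5% → Mercy
Mild: Providence 51/87 = 58.6%, Mercy 3/5 = 60.0% → Mercy
Overall: Providence 68/123 = 55.3%, Mercy 50/98 = 51.0% → Providence
Mercy wins each case group but Providence wins overall — the comparison reverses. Mercy's patients skew toward critical, which has a lower base rate.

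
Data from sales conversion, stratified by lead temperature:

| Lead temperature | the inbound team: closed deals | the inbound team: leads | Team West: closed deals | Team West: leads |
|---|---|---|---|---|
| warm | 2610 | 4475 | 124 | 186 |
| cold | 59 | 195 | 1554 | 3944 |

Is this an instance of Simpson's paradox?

Warm: the inbound team 2610/4475 = 58.3%, Team West 124/186 = 66.7% → Team West
Cold: the inbound team 59/195 = 30.3%, Team West 1554/3944 = 39.4% → Team West
Overall: the inbound team 2669/4670 = 57.2%, Team West 1678/4130 = 40.6% → the inbound team
Team West wins each lead group but the inbound team wins overall — the comparison reverses. Team West's leads skew toward cold, which has a lower base rate.

Yes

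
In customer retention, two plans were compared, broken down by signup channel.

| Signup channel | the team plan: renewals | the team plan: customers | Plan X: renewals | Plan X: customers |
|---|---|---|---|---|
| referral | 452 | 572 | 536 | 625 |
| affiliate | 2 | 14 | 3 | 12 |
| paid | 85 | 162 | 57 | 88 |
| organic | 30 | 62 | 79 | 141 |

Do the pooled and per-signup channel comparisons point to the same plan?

Referral: the team plan 452/572 = 79.0%, Plan X 536/625 = 85.8% → Plan X
Affiliate: the team plan 2/14 = 14.3%, Plan X 3/12 = 25.0% → Plan X
Paid: the team plan 85/162 = 52.5%, Plan X 57/88 = 64.8% → Plan X
Organic: the team plan 30/62 = 48.4%, Plan X 79/141 = 56.0% → Plan X
Overall: the team plan 569/810 = 70.2%, Plan X 675/866 = 77.9% → Plan X
Plan X wins overall and in every signup group — no reversal.

Yes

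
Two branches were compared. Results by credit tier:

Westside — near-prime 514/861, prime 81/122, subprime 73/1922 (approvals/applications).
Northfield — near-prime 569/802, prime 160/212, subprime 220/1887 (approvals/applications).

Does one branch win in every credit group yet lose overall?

Near-prime: Westside 514/861 = 59.7%, Northfield 569/802 = 70.9% → Northfield
Prime: Westside 81/122 = 66.4%, Northfield 160/212 = 75.5% → Northfield
Subprime: Westside 73/1922 = 3.8%, Northfield 220/1887 = 11.7% → Northfield
Overall: Westside 668/2905 = 23.0%, Northfield 949/2901 = 32.7% → Northfield
Northfield wins overall and in every credit group — no reversal.

No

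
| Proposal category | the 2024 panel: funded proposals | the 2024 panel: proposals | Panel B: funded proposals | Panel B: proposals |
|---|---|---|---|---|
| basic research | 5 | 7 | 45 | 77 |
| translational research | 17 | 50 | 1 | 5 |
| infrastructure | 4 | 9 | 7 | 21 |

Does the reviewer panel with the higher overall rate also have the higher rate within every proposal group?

Basic research: the 2024 panel 5/7 = 71.4%, Panel B 45/77 = 58.4% → the 2024 panel
Translational research: the 2024 panel 17/50 = 34.0%, Panel B 1/5 = 20.0% → the 2024 panel
Infrastructure: the 2024 panel 4/9 = 44.4%, Panel B 7/21 = 33.3% → the 2024 panel
Overall: the 2024 panel 26/66 = 39.4%, Panel B 53/103 = 51.5% → Panel B
The 2024 panel wins each proposal group but Panel B wins overall — the comparison reverses. The 2024 panel's proposals skew toward translational research, which has a lower base rate.

No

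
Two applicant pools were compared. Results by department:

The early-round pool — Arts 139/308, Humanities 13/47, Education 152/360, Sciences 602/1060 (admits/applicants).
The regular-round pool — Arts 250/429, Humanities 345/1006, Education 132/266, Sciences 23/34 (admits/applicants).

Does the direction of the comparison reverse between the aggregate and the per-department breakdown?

Arts: the early-round pool 139/308 = 45.1%, the regular-round pool 250/429 = 58.3% → the regular-round pool
Humanities: the early-round pool 13/47 = 27.7%, the regular-round pool 345/1006 = 34.3% → the regular-round pool
Education: the early-round pool 152/360 = 42.2%, the regular-round pool 132/266 = 49.6% → the regular-round pool
Sciences: the early-round pool 602/1060 = 56.8%, the regular-round pool 23/34 = 67.6% → the regular-round pool
Overall: the early-round pool 906/1775 = 51.0%, the regular-round pool 750/1735 = 43.2% → the early-round pool
The regular-round pool wins each department group but the early-round pool wins overall — the comparison reverses. The regular-round pool's applicants skew toward Humanities, which has a lower base rate.

Yes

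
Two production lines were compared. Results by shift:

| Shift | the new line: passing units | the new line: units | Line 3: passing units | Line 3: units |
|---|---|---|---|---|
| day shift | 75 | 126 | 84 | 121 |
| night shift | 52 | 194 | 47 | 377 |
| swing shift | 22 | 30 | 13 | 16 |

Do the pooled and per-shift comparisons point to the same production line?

No

Day shift: the new line 75/126 = 59.5%, Line 3 84/121 = 69.4% → Line 3
Night shift: the new line 52/194 = 26.8%, Line 3 47/377 = 12.5% → the new line
Swing shift: the new line 22/30 = 73.3%, Line 3 13/16 = 81.2% → Line 3
Overall: the new line 149/350 = 42.6%, Line 3 144/514 = 28.0% → the new line
Neither sweeps: the new line wins 1 of 3 groups, Line 3 wins 2. The new line wins overall but not every group — no Simpson reversal.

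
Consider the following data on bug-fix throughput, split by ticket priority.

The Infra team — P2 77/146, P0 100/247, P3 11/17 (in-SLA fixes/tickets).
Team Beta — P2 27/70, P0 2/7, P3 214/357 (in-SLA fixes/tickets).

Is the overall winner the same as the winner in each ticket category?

P2: the Infra team 77/146 = 52.7%, Team Beta 27/70 = 38.6% → the Infra team
P0: the Infra team 100/247 = 40.5%, Team Beta 2/7 = 28.6% → the Infra team
P3: the Infra team 11/17 = 64.7%, Team Beta 214/357 = 59.9% → the Infra team
Overall: the Infra team 188/410 = 45.9%, Team Beta 243/434 = 56.0% → Team Beta
The Infra team wins each ticket group but Team Beta wins overall — the comparison reverses. The Infra team's tickets skew toward P0, which has a lower base rate.

No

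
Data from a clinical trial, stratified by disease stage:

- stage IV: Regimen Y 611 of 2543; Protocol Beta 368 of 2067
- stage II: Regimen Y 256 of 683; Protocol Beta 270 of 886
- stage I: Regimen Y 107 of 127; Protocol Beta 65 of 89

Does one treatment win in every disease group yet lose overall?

No

Stage IV: Regimen Y 611/2543 = 24.0%, Protocol Beta 368/2067 = 17.8% → Regimen Y
Stage II: Regimen Y 256/683 = 37.5%, Protocol Beta 270/886 = 30.5% → Regimen Y
Stage I: Regimen Y 107/127 = 84.3%, Protocol Beta 65/89 = 73.0% → Regimen Y
Overall: Regimen Y 974/3353 = 29.0%, Protocol Beta 703/3042 = 23.1% → Regimen Y
Regimen Y wins overall and in every disease group — no reversal.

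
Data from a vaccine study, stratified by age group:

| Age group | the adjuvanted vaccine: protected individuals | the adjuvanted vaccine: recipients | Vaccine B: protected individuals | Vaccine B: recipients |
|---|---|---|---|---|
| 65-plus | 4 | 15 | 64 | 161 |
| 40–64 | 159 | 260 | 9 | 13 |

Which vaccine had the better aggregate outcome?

65-plus: the adjuvanted vaccine 4/15 = 26.7%, Vaccine B 64/161 = 39.8% → Vaccine B
40–64: the adjuvanted vaccine 159/260 = 61.2%, Vaccine B 9/13 = 69.2% → Vaccine B
Overall: the adjuvanted vaccine 163/275 = 59.3%, Vaccine B 73/174 = 42.0% → the adjuvanted vaccine
(Vaccine B wins every age group but the adjuvanted vaccine wins overall — Vaccine B's recipients skew toward the low-rate 65-plus group.)

the adjuvanted vaccine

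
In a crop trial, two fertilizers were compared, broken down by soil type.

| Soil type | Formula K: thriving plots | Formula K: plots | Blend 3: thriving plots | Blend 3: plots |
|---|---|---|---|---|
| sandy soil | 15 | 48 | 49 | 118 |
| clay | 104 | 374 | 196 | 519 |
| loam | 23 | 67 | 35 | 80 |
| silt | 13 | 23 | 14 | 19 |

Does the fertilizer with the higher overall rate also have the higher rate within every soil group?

Yes

Sandy soil: Formula K 15/48 = 31.2%, Blend 3 49/118 = 41.5% → Blend 3
Clay: Formula K 104/374 = 27.8%, Blend 3 196/519 = 37.8% → Blend 3
Loam: Formula K 23/67 = 34.3%, Blend 3 35/80 = 43.8% → Blend 3
Silt: Formula K 13/23 = 56.5%, Blend 3 14/19 = 73.7% → Blend 3
Overall: Formula K 155/512 = 30.3%, Blend 3 294/736 = 39.9% → Blend 3
Blend 3 wins overall and in every soil group — no reversal.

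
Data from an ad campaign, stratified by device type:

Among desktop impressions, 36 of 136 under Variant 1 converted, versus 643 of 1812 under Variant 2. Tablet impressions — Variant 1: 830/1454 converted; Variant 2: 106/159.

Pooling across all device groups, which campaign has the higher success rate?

Variant 1

Desktop: Variant 1 36/136 = 26.5%, Variant 2 643/1812 = 35.5% → Variant 2
Tablet: Variant 1 830/1454 = 57.1%, Variant 2 106/159 = 66.7% → Variant 2
Overall: Variant 1 866/1590 = 54.5%, Variant 2 749/1971 = 38.0% → Variant 1
(Variant 2 wins every device group but Variant 1 wins overall — Variant 2's impressions skew toward the low-rate desktop group.)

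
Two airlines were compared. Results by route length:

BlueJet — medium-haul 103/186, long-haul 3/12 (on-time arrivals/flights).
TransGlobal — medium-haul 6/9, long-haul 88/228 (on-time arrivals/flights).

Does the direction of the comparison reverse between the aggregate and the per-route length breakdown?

Yes

Medium-haul: BlueJet 103/186 = 55.4%, TransGlobal 6/9 = 66.7% → TransGlobal
Long-haul: BlueJet 3/12 = 25.0%, TransGlobal 88/228 = 38.6% → TransGlobal
Overall: BlueJet 106/198 = 53.5%, TransGlobal 94/237 = 39.7% → BlueJet
TransGlobal wins each route group but BlueJet wins overall — the comparison reverses. TransGlobal's flights skew toward long-haul, which has a lower base rate.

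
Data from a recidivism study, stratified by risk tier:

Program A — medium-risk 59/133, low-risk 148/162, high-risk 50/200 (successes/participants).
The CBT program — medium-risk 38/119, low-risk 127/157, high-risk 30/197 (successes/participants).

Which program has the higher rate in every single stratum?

Program A

Medium-risk: Program A 59/133 = 44.4%, the CBT program 38/119 = 31.9% → Program A
Low-risk: Program A 148/162 = 91.4%, the CBT program 127/157 = 80.9% → Program A
High-risk: Program A 50/200 = 25.0%, the CBT program 30/197 = 15.2% → Program A
Program A has the higher rate in all 3 groups.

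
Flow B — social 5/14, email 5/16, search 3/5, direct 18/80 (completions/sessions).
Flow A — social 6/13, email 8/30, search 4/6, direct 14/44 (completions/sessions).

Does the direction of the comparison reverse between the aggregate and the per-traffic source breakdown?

Social: Flow B 5/14 = 35.7%, Flow A 6/13 = 46.2% → Flow A
Email: Flow B 5/16 = 31.2%, Flow A 8/30 = 26.7% → Flow B
Search: Flow B 3/5 = 60.0%, Flow A 4/6 = 66.7% → Flow A
Direct: Flow B 18/80 = 22.5%, Flow A 14/44 = 31.8% → Flow A
Overall: Flow B 31/115 = 27.0%, Flow A 32/93 = 34.4% → Flow A
Neither sweeps: Flow B wins 1 of 4 groups, Flow A wins 3. Flow A wins overall but not every group — no Simpson reversal.

No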